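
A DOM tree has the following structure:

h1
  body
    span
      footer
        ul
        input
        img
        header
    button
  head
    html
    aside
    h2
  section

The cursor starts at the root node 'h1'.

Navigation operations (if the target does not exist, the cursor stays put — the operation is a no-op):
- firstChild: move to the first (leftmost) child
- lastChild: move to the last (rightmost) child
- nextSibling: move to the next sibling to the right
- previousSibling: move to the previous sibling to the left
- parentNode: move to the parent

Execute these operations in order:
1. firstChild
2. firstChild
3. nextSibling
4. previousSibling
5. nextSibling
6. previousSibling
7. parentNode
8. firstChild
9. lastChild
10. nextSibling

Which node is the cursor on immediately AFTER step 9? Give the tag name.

After 1 (firstChild): body
After 2 (firstChild): span
After 3 (nextSibling): button
After 4 (previousSibling): span
After 5 (nextSibling): button
After 6 (previousSibling): span
After 7 (parentNode): body
After 8 (firstChild): span
After 9 (lastChild): footer

Answer: footer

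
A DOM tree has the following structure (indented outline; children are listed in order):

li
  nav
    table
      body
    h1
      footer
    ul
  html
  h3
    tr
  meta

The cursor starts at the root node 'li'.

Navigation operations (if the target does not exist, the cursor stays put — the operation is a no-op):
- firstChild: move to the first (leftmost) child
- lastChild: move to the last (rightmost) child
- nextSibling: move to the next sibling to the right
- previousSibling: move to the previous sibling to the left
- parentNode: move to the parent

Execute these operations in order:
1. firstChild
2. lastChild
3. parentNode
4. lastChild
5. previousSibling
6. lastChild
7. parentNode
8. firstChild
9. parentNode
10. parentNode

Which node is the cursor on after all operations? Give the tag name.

After 1 (firstChild): nav
After 2 (lastChild): ul
After 3 (parentNode): nav
After 4 (lastChild): ul
After 5 (previousSibling): h1
After 6 (lastChild): footer
After 7 (parentNode): h1
After 8 (firstChild): footer
After 9 (parentNode): h1
After 10 (parentNode): nav

Answer: nav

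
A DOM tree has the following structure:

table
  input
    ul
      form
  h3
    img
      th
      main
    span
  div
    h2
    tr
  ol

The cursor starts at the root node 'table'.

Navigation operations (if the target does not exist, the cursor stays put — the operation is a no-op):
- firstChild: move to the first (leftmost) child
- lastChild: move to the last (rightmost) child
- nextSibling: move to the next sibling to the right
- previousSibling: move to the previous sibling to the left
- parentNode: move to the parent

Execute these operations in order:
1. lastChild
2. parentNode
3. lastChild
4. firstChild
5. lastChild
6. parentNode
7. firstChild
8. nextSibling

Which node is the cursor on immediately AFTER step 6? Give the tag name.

Answer: table

Derivation:
After 1 (lastChild): ol
After 2 (parentNode): table
After 3 (lastChild): ol
After 4 (firstChild): ol (no-op, stayed)
After 5 (lastChild): ol (no-op, stayed)
After 6 (parentNode): table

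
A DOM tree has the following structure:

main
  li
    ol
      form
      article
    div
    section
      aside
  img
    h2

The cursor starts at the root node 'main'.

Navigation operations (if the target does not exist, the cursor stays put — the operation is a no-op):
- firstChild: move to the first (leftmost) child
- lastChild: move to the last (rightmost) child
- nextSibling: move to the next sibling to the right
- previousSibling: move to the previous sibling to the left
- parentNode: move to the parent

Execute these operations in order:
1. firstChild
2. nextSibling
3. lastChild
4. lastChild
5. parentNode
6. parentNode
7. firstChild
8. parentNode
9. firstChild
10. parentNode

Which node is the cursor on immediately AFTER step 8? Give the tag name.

After 1 (firstChild): li
After 2 (nextSibling): img
After 3 (lastChild): h2
After 4 (lastChild): h2 (no-op, stayed)
After 5 (parentNode): img
After 6 (parentNode): main
After 7 (firstChild): li
After 8 (parentNode): main

Answer: main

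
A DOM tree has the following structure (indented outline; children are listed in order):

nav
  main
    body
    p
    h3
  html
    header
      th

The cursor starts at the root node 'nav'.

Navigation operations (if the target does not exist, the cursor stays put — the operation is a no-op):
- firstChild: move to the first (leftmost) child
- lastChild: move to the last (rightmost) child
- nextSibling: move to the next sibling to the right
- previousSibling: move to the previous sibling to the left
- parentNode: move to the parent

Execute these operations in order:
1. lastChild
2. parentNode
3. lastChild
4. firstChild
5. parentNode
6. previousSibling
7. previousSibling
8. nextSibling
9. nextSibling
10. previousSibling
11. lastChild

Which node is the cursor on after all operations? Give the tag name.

After 1 (lastChild): html
After 2 (parentNode): nav
After 3 (lastChild): html
After 4 (firstChild): header
After 5 (parentNode): html
After 6 (previousSibling): main
After 7 (previousSibling): main (no-op, stayed)
After 8 (nextSibling): html
After 9 (nextSibling): html (no-op, stayed)
After 10 (previousSibling): main
After 11 (lastChild): h3

Answer: h3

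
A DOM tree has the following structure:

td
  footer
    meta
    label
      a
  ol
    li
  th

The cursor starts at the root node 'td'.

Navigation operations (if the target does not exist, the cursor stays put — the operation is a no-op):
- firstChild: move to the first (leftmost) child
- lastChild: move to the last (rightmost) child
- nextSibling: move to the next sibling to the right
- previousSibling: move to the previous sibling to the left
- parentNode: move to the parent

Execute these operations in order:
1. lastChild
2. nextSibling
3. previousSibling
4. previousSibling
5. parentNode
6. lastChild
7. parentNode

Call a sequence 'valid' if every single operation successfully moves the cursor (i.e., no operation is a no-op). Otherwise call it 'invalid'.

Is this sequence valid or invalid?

Answer: invalid

Derivation:
After 1 (lastChild): th
After 2 (nextSibling): th (no-op, stayed)
After 3 (previousSibling): ol
After 4 (previousSibling): footer
After 5 (parentNode): td
After 6 (lastChild): th
After 7 (parentNode): td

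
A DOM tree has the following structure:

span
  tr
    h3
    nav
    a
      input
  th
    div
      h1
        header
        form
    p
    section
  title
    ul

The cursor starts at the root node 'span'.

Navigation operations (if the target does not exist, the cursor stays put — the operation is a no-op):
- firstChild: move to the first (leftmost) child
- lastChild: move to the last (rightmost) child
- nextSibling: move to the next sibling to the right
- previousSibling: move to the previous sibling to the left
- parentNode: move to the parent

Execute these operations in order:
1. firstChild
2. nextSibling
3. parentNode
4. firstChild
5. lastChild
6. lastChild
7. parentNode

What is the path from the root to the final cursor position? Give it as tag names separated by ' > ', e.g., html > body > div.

Answer: span > tr > a

Derivation:
After 1 (firstChild): tr
After 2 (nextSibling): th
After 3 (parentNode): span
After 4 (firstChild): tr
After 5 (lastChild): a
After 6 (lastChild): input
After 7 (parentNode): a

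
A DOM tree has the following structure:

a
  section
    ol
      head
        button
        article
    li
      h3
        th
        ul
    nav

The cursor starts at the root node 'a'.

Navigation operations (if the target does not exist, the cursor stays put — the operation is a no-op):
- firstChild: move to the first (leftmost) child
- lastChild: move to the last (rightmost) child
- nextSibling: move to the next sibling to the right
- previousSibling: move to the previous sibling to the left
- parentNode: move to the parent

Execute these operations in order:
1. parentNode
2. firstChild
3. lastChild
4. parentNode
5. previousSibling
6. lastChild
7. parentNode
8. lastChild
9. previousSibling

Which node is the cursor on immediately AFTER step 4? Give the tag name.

After 1 (parentNode): a (no-op, stayed)
After 2 (firstChild): section
After 3 (lastChild): nav
After 4 (parentNode): section

Answer: section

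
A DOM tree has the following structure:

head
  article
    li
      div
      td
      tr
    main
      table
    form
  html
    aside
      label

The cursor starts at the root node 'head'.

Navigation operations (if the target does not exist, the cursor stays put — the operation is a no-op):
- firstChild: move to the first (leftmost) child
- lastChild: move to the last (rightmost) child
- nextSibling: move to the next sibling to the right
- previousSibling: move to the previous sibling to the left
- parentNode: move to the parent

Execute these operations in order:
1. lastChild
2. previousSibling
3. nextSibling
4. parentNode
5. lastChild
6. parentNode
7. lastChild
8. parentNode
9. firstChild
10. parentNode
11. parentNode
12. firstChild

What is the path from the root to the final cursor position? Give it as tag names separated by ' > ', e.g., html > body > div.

Answer: head > article

Derivation:
After 1 (lastChild): html
After 2 (previousSibling): article
After 3 (nextSibling): html
After 4 (parentNode): head
After 5 (lastChild): html
After 6 (parentNode): head
After 7 (lastChild): html
After 8 (parentNode): head
After 9 (firstChild): article
After 10 (parentNode): head
After 11 (parentNode): head (no-op, stayed)
After 12 (firstChild): article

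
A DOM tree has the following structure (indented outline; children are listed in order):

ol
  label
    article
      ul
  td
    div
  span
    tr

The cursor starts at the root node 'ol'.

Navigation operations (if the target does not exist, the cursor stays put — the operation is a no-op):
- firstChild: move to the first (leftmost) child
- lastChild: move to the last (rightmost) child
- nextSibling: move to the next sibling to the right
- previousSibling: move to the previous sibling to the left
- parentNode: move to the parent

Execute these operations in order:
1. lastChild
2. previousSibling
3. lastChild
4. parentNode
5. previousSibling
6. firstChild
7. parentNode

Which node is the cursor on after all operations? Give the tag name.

Answer: label

Derivation:
After 1 (lastChild): span
After 2 (previousSibling): td
After 3 (lastChild): div
After 4 (parentNode): td
After 5 (previousSibling): label
After 6 (firstChild): article
After 7 (parentNode): label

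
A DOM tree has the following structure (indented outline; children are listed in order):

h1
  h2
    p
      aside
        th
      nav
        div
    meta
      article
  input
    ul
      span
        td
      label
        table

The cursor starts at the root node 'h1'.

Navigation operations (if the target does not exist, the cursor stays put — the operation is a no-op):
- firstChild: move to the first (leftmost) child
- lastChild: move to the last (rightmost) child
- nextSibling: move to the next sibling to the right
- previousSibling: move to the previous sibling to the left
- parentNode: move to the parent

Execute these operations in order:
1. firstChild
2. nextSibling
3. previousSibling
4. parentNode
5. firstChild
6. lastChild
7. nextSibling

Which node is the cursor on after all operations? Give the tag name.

After 1 (firstChild): h2
After 2 (nextSibling): input
After 3 (previousSibling): h2
After 4 (parentNode): h1
After 5 (firstChild): h2
After 6 (lastChild): meta
After 7 (nextSibling): meta (no-op, stayed)

Answer: meta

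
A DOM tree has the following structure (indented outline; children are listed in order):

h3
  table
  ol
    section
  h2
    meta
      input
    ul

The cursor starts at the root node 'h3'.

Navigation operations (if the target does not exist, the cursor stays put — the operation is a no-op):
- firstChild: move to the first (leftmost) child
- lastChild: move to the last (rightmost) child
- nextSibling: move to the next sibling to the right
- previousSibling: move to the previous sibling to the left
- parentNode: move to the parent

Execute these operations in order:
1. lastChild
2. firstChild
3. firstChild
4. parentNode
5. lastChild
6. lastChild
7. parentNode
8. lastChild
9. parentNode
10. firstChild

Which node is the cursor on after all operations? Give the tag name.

Answer: input

Derivation:
After 1 (lastChild): h2
After 2 (firstChild): meta
After 3 (firstChild): input
After 4 (parentNode): meta
After 5 (lastChild): input
After 6 (lastChild): input (no-op, stayed)
After 7 (parentNode): meta
After 8 (lastChild): input
After 9 (parentNode): meta
After 10 (firstChild): input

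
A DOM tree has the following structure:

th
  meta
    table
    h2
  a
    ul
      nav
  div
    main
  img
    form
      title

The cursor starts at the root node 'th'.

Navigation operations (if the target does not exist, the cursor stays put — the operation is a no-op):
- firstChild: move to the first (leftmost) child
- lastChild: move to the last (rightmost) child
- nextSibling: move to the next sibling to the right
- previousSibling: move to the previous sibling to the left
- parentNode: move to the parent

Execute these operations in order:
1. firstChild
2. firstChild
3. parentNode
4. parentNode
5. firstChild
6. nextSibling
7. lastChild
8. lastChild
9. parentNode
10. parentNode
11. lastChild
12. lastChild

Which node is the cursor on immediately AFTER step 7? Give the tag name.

Answer: ul

Derivation:
After 1 (firstChild): meta
After 2 (firstChild): table
After 3 (parentNode): meta
After 4 (parentNode): th
After 5 (firstChild): meta
After 6 (nextSibling): a
After 7 (lastChild): ul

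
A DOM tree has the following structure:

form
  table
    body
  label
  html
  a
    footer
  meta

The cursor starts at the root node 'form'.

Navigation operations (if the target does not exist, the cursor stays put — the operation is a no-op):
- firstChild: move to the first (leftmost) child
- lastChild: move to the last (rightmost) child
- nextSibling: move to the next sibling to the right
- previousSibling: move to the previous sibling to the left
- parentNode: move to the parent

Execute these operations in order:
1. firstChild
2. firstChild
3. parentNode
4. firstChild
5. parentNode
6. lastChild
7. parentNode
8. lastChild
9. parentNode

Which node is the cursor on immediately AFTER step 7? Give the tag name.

Answer: table

Derivation:
After 1 (firstChild): table
After 2 (firstChild): body
After 3 (parentNode): table
After 4 (firstChild): body
After 5 (parentNode): table
After 6 (lastChild): body
After 7 (parentNode): table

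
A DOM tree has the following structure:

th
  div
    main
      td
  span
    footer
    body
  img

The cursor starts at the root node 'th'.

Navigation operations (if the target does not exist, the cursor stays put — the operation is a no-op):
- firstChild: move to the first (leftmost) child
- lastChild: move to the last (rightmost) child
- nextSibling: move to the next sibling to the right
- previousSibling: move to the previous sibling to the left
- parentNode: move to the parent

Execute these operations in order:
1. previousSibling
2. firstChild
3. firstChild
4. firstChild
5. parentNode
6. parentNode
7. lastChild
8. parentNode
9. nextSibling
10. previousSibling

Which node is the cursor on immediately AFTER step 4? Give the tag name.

Answer: td

Derivation:
After 1 (previousSibling): th (no-op, stayed)
After 2 (firstChild): div
After 3 (firstChild): main
After 4 (firstChild): td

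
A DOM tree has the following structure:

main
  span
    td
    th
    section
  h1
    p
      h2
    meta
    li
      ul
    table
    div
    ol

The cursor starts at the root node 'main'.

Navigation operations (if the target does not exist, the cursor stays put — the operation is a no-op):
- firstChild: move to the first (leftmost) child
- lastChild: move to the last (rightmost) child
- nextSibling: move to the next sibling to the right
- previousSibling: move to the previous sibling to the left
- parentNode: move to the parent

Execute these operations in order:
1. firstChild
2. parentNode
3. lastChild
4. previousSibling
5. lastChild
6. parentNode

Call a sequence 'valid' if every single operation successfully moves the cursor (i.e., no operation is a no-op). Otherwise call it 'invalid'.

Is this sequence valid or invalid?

After 1 (firstChild): span
After 2 (parentNode): main
After 3 (lastChild): h1
After 4 (previousSibling): span
After 5 (lastChild): section
After 6 (parentNode): span

Answer: valid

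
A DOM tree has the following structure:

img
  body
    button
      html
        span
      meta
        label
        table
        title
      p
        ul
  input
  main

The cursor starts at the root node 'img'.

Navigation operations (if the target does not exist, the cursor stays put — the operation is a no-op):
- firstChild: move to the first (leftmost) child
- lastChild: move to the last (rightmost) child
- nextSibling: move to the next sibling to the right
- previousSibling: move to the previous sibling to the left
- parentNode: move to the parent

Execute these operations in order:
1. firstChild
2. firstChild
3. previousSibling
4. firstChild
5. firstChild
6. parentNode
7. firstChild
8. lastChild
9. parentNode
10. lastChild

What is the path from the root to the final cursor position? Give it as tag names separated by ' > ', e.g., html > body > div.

Answer: img > body > button > html > span

Derivation:
After 1 (firstChild): body
After 2 (firstChild): button
After 3 (previousSibling): button (no-op, stayed)
After 4 (firstChild): html
After 5 (firstChild): span
After 6 (parentNode): html
After 7 (firstChild): span
After 8 (lastChild): span (no-op, stayed)
After 9 (parentNode): html
After 10 (lastChild): span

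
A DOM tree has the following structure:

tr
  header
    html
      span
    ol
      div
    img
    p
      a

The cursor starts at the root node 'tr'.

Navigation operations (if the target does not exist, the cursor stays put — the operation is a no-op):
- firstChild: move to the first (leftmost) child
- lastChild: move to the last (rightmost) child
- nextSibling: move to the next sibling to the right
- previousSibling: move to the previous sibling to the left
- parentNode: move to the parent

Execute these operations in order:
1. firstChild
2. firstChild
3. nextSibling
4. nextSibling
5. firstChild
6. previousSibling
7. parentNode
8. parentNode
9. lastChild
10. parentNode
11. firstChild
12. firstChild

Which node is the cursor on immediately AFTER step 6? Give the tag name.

Answer: ol

Derivation:
After 1 (firstChild): header
After 2 (firstChild): html
After 3 (nextSibling): ol
After 4 (nextSibling): img
After 5 (firstChild): img (no-op, stayed)
After 6 (previousSibling): ol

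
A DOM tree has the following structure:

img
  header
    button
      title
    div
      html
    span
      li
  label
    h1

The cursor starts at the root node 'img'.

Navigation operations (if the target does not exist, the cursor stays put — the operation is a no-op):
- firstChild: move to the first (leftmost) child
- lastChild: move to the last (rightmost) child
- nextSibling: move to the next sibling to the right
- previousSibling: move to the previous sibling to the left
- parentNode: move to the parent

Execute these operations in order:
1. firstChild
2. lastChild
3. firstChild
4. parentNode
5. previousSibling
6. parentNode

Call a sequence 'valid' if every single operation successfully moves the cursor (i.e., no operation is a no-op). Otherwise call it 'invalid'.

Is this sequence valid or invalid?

Answer: valid

Derivation:
After 1 (firstChild): header
After 2 (lastChild): span
After 3 (firstChild): li
After 4 (parentNode): span
After 5 (previousSibling): div
After 6 (parentNode): header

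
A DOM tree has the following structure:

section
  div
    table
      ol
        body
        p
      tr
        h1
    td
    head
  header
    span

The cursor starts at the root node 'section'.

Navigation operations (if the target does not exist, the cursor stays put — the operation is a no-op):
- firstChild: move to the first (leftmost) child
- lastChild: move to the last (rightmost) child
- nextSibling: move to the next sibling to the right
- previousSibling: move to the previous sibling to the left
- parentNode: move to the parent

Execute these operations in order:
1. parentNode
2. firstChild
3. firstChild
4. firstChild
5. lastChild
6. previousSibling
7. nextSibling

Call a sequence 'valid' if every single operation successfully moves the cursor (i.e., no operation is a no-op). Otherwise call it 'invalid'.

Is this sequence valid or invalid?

Answer: invalid

Derivation:
After 1 (parentNode): section (no-op, stayed)
After 2 (firstChild): div
After 3 (firstChild): table
After 4 (firstChild): ol
After 5 (lastChild): p
After 6 (previousSibling): body
After 7 (nextSibling): p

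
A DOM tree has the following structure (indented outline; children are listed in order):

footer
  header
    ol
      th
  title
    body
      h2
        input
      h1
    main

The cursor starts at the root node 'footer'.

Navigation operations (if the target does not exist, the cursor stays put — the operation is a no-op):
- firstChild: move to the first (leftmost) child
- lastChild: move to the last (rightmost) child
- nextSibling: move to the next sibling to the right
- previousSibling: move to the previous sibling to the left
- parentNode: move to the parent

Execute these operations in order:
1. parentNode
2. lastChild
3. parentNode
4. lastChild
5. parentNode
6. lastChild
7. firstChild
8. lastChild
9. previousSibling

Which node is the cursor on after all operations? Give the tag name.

Answer: h2

Derivation:
After 1 (parentNode): footer (no-op, stayed)
After 2 (lastChild): title
After 3 (parentNode): footer
After 4 (lastChild): title
After 5 (parentNode): footer
After 6 (lastChild): title
After 7 (firstChild): body
After 8 (lastChild): h1
After 9 (previousSibling): h2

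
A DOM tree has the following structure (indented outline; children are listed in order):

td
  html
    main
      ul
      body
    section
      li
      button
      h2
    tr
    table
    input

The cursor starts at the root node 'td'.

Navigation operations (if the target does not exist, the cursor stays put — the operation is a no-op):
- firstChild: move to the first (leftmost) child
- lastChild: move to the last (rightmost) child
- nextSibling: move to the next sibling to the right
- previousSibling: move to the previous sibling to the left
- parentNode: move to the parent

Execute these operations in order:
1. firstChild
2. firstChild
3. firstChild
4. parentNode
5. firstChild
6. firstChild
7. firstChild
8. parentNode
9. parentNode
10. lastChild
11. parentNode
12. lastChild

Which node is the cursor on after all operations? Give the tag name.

Answer: input

Derivation:
After 1 (firstChild): html
After 2 (firstChild): main
After 3 (firstChild): ul
After 4 (parentNode): main
After 5 (firstChild): ul
After 6 (firstChild): ul (no-op, stayed)
After 7 (firstChild): ul (no-op, stayed)
After 8 (parentNode): main
After 9 (parentNode): html
After 10 (lastChild): input
After 11 (parentNode): html
After 12 (lastChild): input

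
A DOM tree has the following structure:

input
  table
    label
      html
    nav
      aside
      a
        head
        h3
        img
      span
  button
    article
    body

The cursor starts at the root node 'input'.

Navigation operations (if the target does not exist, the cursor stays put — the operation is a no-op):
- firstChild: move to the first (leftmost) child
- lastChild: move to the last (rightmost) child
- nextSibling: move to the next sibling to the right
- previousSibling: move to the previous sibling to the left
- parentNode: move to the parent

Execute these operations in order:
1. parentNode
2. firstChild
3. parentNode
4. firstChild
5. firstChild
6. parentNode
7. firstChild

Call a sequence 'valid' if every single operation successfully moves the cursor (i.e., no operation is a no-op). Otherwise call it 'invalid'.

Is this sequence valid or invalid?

Answer: invalid

Derivation:
After 1 (parentNode): input (no-op, stayed)
After 2 (firstChild): table
After 3 (parentNode): input
After 4 (firstChild): table
After 5 (firstChild): label
After 6 (parentNode): table
After 7 (firstChild): label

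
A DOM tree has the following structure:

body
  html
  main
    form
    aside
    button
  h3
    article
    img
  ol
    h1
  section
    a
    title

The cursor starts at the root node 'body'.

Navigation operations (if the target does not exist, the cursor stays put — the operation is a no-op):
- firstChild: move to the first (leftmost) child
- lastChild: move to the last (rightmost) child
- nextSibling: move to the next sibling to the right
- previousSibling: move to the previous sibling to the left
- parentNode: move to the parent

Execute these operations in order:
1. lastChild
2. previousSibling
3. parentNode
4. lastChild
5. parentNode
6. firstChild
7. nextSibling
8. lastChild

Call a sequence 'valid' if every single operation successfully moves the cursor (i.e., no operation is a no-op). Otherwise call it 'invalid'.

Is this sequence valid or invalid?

After 1 (lastChild): section
After 2 (previousSibling): ol
After 3 (parentNode): body
After 4 (lastChild): section
After 5 (parentNode): body
After 6 (firstChild): html
After 7 (nextSibling): main
After 8 (lastChild): button

Answer: valid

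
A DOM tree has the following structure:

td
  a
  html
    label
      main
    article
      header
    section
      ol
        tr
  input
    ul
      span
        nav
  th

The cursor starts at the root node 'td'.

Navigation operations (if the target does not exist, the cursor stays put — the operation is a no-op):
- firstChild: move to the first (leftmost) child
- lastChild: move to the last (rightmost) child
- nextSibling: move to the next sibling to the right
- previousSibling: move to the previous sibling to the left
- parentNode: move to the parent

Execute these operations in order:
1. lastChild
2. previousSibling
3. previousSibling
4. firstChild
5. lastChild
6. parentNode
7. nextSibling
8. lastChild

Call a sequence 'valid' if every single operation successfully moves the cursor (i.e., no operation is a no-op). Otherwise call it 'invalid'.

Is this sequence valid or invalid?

After 1 (lastChild): th
After 2 (previousSibling): input
After 3 (previousSibling): html
After 4 (firstChild): label
After 5 (lastChild): main
After 6 (parentNode): label
After 7 (nextSibling): article
After 8 (lastChild): header

Answer: valid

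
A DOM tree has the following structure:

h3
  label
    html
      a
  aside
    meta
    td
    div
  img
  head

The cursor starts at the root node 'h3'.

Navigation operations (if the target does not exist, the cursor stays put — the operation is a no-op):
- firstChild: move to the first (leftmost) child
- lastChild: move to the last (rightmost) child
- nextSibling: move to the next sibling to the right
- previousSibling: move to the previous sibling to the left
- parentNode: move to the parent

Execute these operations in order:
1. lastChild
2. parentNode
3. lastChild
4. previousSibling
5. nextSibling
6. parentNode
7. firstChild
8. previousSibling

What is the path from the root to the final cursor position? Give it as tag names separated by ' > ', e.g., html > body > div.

After 1 (lastChild): head
After 2 (parentNode): h3
After 3 (lastChild): head
After 4 (previousSibling): img
After 5 (nextSibling): head
After 6 (parentNode): h3
After 7 (firstChild): label
After 8 (previousSibling): label (no-op, stayed)

Answer: h3 > label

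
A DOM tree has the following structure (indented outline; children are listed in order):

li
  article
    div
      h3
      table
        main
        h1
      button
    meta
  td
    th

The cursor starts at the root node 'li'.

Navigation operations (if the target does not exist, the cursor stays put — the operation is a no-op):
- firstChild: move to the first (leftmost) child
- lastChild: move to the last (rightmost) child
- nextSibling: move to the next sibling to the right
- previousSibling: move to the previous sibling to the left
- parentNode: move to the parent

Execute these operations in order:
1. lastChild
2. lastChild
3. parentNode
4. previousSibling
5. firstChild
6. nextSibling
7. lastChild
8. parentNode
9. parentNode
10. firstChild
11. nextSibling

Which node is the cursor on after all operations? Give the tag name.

After 1 (lastChild): td
After 2 (lastChild): th
After 3 (parentNode): td
After 4 (previousSibling): article
After 5 (firstChild): div
After 6 (nextSibling): meta
After 7 (lastChild): meta (no-op, stayed)
After 8 (parentNode): article
After 9 (parentNode): li
After 10 (firstChild): article
After 11 (nextSibling): td

Answer: td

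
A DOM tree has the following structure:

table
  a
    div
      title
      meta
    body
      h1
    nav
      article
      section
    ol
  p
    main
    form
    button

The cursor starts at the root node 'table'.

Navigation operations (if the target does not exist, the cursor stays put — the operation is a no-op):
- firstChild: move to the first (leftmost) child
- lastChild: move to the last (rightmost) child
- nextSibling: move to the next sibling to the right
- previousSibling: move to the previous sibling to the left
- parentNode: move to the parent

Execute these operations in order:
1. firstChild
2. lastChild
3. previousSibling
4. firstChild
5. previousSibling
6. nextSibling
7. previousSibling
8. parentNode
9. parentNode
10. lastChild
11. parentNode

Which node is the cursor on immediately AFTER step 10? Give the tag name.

After 1 (firstChild): a
After 2 (lastChild): ol
After 3 (previousSibling): nav
After 4 (firstChild): article
After 5 (previousSibling): article (no-op, stayed)
After 6 (nextSibling): section
After 7 (previousSibling): article
After 8 (parentNode): nav
After 9 (parentNode): a
After 10 (lastChild): ol

Answer: ol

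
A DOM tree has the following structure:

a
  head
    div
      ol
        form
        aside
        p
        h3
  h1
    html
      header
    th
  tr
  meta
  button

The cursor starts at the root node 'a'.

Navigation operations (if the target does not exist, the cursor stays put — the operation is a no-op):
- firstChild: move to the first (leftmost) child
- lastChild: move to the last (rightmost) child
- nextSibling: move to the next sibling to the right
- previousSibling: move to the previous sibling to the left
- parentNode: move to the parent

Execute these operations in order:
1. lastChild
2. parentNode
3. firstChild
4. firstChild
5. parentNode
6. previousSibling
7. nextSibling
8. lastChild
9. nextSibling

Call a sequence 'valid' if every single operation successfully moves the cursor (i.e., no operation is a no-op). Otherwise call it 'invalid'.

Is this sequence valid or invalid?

Answer: invalid

Derivation:
After 1 (lastChild): button
After 2 (parentNode): a
After 3 (firstChild): head
After 4 (firstChild): div
After 5 (parentNode): head
After 6 (previousSibling): head (no-op, stayed)
After 7 (nextSibling): h1
After 8 (lastChild): th
After 9 (nextSibling): th (no-op, stayed)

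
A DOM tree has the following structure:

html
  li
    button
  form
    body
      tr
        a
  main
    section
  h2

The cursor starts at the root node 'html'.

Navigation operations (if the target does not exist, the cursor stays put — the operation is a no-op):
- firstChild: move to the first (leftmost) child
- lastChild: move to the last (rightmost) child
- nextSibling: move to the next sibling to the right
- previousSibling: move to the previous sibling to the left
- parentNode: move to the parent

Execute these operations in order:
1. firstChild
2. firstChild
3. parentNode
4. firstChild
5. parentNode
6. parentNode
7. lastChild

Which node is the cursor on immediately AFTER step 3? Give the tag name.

After 1 (firstChild): li
After 2 (firstChild): button
After 3 (parentNode): li

Answer: li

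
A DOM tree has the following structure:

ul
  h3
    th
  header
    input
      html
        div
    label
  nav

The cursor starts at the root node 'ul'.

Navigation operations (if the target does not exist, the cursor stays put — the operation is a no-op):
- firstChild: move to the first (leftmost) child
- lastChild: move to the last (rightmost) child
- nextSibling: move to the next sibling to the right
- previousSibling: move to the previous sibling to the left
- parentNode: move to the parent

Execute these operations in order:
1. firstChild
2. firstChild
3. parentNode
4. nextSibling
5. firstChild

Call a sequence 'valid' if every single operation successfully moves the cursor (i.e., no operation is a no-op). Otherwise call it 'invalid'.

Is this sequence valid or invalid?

After 1 (firstChild): h3
After 2 (firstChild): th
After 3 (parentNode): h3
After 4 (nextSibling): header
After 5 (firstChild): input

Answer: valid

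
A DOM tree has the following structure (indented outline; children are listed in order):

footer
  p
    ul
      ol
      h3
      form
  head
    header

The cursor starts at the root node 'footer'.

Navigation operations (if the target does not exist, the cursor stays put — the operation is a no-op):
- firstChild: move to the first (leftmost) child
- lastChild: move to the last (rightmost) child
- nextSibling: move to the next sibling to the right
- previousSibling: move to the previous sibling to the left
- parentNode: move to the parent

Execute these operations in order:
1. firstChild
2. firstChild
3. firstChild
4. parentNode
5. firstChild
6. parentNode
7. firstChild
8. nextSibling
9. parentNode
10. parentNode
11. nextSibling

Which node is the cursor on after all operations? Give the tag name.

Answer: head

Derivation:
After 1 (firstChild): p
After 2 (firstChild): ul
After 3 (firstChild): ol
After 4 (parentNode): ul
After 5 (firstChild): ol
After 6 (parentNode): ul
After 7 (firstChild): ol
After 8 (nextSibling): h3
After 9 (parentNode): ul
After 10 (parentNode): p
After 11 (nextSibling): head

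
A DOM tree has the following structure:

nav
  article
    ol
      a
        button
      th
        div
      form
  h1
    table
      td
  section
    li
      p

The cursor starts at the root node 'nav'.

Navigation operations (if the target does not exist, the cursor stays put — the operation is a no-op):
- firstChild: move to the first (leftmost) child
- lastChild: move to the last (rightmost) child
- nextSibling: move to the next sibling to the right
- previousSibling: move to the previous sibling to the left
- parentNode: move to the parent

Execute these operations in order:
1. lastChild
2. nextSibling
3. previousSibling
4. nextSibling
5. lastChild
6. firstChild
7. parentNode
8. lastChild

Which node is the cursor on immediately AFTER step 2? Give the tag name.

After 1 (lastChild): section
After 2 (nextSibling): section (no-op, stayed)

Answer: section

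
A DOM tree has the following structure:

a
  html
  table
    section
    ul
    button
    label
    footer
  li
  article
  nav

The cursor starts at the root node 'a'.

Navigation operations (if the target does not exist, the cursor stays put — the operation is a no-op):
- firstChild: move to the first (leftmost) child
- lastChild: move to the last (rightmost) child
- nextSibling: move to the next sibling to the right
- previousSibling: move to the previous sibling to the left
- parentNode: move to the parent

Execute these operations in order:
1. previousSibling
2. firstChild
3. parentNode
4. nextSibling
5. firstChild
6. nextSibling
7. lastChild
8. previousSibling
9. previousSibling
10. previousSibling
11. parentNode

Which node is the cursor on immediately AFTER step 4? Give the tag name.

Answer: a

Derivation:
After 1 (previousSibling): a (no-op, stayed)
After 2 (firstChild): html
After 3 (parentNode): a
After 4 (nextSibling): a (no-op, stayed)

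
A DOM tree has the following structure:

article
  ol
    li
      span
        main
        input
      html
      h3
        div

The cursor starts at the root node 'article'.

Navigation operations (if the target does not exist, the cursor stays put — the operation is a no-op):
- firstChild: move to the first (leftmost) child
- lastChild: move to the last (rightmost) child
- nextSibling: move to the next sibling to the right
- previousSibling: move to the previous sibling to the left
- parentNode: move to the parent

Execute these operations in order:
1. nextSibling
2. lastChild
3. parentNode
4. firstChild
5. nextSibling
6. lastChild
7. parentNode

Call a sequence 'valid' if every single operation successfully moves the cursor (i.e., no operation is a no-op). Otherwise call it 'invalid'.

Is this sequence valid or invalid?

Answer: invalid

Derivation:
After 1 (nextSibling): article (no-op, stayed)
After 2 (lastChild): ol
After 3 (parentNode): article
After 4 (firstChild): ol
After 5 (nextSibling): ol (no-op, stayed)
After 6 (lastChild): li
After 7 (parentNode): ol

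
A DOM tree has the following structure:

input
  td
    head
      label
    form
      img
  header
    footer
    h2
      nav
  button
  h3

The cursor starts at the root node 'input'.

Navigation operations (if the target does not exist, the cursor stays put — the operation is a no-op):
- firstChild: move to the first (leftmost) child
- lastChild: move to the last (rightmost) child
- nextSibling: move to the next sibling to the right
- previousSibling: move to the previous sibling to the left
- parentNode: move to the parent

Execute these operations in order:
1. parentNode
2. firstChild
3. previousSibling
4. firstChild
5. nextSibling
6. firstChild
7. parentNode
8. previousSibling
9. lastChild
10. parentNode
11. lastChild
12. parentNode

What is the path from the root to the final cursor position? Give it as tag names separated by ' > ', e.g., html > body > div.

Answer: input > td > head

Derivation:
After 1 (parentNode): input (no-op, stayed)
After 2 (firstChild): td
After 3 (previousSibling): td (no-op, stayed)
After 4 (firstChild): head
After 5 (nextSibling): form
After 6 (firstChild): img
After 7 (parentNode): form
After 8 (previousSibling): head
After 9 (lastChild): label
After 10 (parentNode): head
After 11 (lastChild): label
After 12 (parentNode): head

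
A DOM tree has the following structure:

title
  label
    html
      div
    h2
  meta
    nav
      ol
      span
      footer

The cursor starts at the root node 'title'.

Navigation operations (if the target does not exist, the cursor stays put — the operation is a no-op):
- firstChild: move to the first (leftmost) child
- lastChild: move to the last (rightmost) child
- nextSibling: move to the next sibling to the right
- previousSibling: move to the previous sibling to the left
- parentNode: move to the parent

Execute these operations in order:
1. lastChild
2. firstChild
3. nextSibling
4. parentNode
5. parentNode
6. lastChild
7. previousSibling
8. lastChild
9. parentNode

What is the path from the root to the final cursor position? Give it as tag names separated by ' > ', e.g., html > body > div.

After 1 (lastChild): meta
After 2 (firstChild): nav
After 3 (nextSibling): nav (no-op, stayed)
After 4 (parentNode): meta
After 5 (parentNode): title
After 6 (lastChild): meta
After 7 (previousSibling): label
After 8 (lastChild): h2
After 9 (parentNode): label

Answer: title > label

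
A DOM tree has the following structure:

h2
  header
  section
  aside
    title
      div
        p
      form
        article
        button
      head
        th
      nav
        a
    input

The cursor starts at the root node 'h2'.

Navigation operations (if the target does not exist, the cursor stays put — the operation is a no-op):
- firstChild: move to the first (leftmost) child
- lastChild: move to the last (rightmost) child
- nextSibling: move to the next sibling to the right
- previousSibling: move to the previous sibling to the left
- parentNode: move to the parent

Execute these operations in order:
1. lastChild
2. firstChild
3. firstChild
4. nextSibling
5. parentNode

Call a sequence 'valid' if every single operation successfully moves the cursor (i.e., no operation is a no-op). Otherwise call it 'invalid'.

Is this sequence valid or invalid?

Answer: valid

Derivation:
After 1 (lastChild): aside
After 2 (firstChild): title
After 3 (firstChild): div
After 4 (nextSibling): form
After 5 (parentNode): title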